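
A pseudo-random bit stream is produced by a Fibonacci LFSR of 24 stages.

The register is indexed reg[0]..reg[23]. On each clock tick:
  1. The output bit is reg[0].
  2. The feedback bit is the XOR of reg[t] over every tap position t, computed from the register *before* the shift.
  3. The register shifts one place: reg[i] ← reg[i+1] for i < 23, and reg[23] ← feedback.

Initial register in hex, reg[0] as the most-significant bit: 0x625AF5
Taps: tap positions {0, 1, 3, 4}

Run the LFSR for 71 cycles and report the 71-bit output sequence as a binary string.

k : reg_k → out_k, fb_k
0: 011000100101101011110101 → 0, fb=1
1: 110001001011010111101011 → 1, fb=0
2: 100010010110101111010110 → 1, fb=0
3: 000100101101011110101100 → 0, fb=1
4: 001001011010111101011001 → 0, fb=0
5: 010010110101111010110010 → 0, fb=0
6: 100101101011110101100100 → 1, fb=0
7: 001011010111101011001000 → 0, fb=1
8: 010110101111010110010001 → 0, fb=1
9: 101101011110101100100011 → 1, fb=0
10: 011010111101011001000110 → 0, fb=0
11: 110101111010110010001100 → 1, fb=1
12: 101011110101100100011001 → 1, fb=0
13: 010111101011001000110010 → 0, fb=1
14: 101111010110010001100101 → 1, fb=1
15: 011110101100100011001011 → 0, fb=1
16: 111101011001000110010111 → 1, fb=1
17: 111010110010001100101111 → 1, fb=1
18: 110101100100011001011111 → 1, fb=1
19: 101011001000110010111111 → 1, fb=0
20: 010110010001100101111110 → 0, fb=1
21: 101100100011001011111101 → 1, fb=0
22: 011001000110010111111010 → 0, fb=1
23: 110010001100101111110101 → 1, fb=1
24: 100100011001011111101011 → 1, fb=0
25: 001000110010111111010110 → 0, fb=0
26: 010001100101111110101100 → 0, fb=1
27: 100011001011111101011001 → 1, fb=0
28: 000110010111111010110010 → 0, fb=0
29: 001100101111110101100100 → 0, fb=1
30: 011001011111101011001001 → 0, fb=1
31: 110010111111010110010011 → 1, fb=1
32: 100101111110101100100111 → 1, fb=0
33: 001011111101011001001110 → 0, fb=1
34: 010111111010110010011101 → 0, fb=1
35: 101111110101100100111011 → 1, fb=1
36: 011111101011001001110111 → 0, fb=1
37: 111111010110010011101111 → 1, fb=0
38: 111110101100100111011110 → 1, fb=0
39: 111101011001001110111100 → 1, fb=1
40: 111010110010011101111001 → 1, fb=1
41: 110101100100111011110011 → 1, fb=1
42: 101011001001110111100111 → 1, fb=0
43: 010110010011101111001110 → 0, fb=1
44: 101100100111011110011101 → 1, fb=0
45: 011001001110111100111010 → 0, fb=1
46: 110010011101111001110101 → 1, fb=1
47: 100100111011110011101011 → 1, fb=0
48: 001001110111100111010110 → 0, fb=0
49: 010011101111001110101100 → 0, fb=0
50: 100111011110011101011000 → 1, fb=1
51: 001110111100111010110001 → 0, fb=0
52: 011101111001110101100010 → 0, fb=0
53: 111011110011101011000100 → 1, fb=1
54: 110111100111010110001001 → 1, fb=0
55: 101111001110101100010010 → 1, fb=1
56: 011110011101011000100101 → 0, fb=1
57: 111100111010110001001011 → 1, fb=1
58: 111001110101100010010111 → 1, fb=0
59: 110011101011000100101110 → 1, fb=1
60: 100111010110001001011101 → 1, fb=1
61: 001110101100010010111011 → 0, fb=0
62: 011101011000100101110110 → 0, fb=0
63: 111010110001001011101100 → 1, fb=1
64: 110101100010010111011001 → 1, fb=1
65: 101011000100101110110011 → 1, fb=0
66: 010110001001011101100110 → 0, fb=1
67: 101100010010111011001101 → 1, fb=0
68: 011000100101110110011010 → 0, fb=1
69: 110001001011101100110101 → 1, fb=0
70: 100010010111011001101010 → 1, fb=0

01100010010110101111010110010001100101111110101100100111011110011101011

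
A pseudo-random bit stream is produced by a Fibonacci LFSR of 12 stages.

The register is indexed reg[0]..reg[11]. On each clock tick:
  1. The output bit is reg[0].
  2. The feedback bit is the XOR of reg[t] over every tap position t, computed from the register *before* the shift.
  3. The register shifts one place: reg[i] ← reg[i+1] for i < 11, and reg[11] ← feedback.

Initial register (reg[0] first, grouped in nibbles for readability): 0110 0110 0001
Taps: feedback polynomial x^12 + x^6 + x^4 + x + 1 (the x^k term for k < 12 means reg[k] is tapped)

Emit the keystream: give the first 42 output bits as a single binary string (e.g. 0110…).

011001100001010011100100101001001110100110

step | reg (before) | out | fb
   0 | 011001100001 | 0 | 0
   1 | 110011000010 | 1 | 1
   2 | 100110000101 | 1 | 0
   3 | 001100001010 | 0 | 0
   4 | 011000010100 | 0 | 1
   5 | 110000101001 | 1 | 1
   6 | 100001010011 | 1 | 1
   7 | 000010100111 | 0 | 0
   8 | 000101001110 | 0 | 0
   9 | 001010011100 | 0 | 1
  10 | 010100111001 | 0 | 0
  11 | 101001110010 | 1 | 0
  12 | 010011100100 | 0 | 1
  13 | 100111001001 | 1 | 0
  14 | 001110010010 | 0 | 1
  15 | 011100100101 | 0 | 0
  16 | 111001001010 | 1 | 0
  17 | 110010010100 | 1 | 1
  18 | 100100101001 | 1 | 0
  19 | 001001010010 | 0 | 0
  20 | 010010100100 | 0 | 1
  21 | 100101001001 | 1 | 1
  22 | 001010010011 | 0 | 1
  23 | 010100100111 | 0 | 0
  24 | 101001001110 | 1 | 1
  25 | 010010011101 | 0 | 0
  26 | 100100111010 | 1 | 0
  27 | 001001110100 | 0 | 1
  28 | 010011101001 | 0 | 1
  29 | 100111010011 | 1 | 0
  30 | 001110100110 | 0 | 0
  31 | 011101001100 | 0 | 1
  32 | 111010011001 | 1 | 1
  33 | 110100110011 | 1 | 1
  34 | 101001100111 | 1 | 0
  35 | 010011001110 | 0 | 0
  36 | 100110011100 | 1 | 0
  37 | 001100111000 | 0 | 1
  38 | 011001110001 | 0 | 0
  39 | 110011100010 | 1 | 0
  40 | 100111000100 | 1 | 0
  41 | 001110001000 | 0 | 1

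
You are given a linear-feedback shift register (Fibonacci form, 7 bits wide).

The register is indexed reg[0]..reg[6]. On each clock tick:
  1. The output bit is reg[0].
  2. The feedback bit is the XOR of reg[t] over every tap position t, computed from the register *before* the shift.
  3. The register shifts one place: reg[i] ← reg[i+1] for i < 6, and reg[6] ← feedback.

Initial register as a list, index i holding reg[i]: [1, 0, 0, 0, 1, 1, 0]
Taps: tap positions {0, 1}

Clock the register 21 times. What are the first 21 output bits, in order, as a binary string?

100011010010111011100

tick  register→output (feedback)
  0  1000110→1 (1)
  1  0001101→0 (0)
  2  0011010→0 (0)
  3  0110100→0 (1)
  4  1101001→1 (0)
  5  1010010→1 (1)
  6  0100101→0 (1)
  7  1001011→1 (1)
  8  0010111→0 (0)
  9  0101110→0 (1)
 10  1011101→1 (1)
 11  0111011→0 (1)
 12  1110111→1 (0)
 13  1101110→1 (0)
 14  1011100→1 (1)
 15  0111001→0 (1)
 16  1110011→1 (0)
 17  1100110→1 (0)
 18  1001100→1 (1)
 19  0011001→0 (0)
 20  0110010→0 (1)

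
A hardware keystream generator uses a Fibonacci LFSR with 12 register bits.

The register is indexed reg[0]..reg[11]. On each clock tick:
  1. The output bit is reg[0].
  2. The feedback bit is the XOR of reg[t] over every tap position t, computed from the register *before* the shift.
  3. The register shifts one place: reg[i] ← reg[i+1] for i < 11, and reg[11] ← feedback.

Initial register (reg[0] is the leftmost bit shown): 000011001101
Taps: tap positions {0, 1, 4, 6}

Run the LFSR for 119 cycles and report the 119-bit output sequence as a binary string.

00001100110111101111001100001110011001101101011100111100010110010111001000000011011011101000111110001000101000111011001

tick  register→output (feedback)
  0  000011001101→0 (1)
  1  000110011011→0 (1)
  2  001100110111→0 (1)
  3  011001101111→0 (0)
  4  110011011110→1 (1)
  5  100110111101→1 (1)
  6  001101111011→0 (1)
  7  011011110111→0 (1)
  8  110111101111→1 (0)
  9  101111011110→1 (0)
 10  011110111100→0 (1)
 11  111101111001→1 (1)
 12  111011110011→1 (0)
 13  110111100110→1 (0)
 14  101111001100→1 (0)
 15  011110011000→0 (0)
 16  111100110000→1 (1)
 17  111001100001→1 (1)
 18  110011000011→1 (1)
 19  100110000111→1 (0)
 20  001100001110→0 (0)
 21  011000011100→0 (1)
 22  110000111001→1 (1)
 23  100001110011→1 (0)
 24  000011100110→0 (0)
 25  000111001100→0 (1)
 26  001110011001→0 (1)
 27  011100110011→0 (0)
 28  111001100110→1 (1)
 29  110011001101→1 (1)
 30  100110011011→1 (0)
 31  001100110110→0 (1)
 32  011001101101→0 (0)
 33  110011011010→1 (1)
 34  100110110101→1 (1)
 35  001101101011→0 (1)
 36  011011010111→0 (0)
 37  110110101110→1 (0)
 38  101101011100→1 (1)
 39  011010111001→0 (1)
 40  110101110011→1 (1)
 41  101011100111→1 (1)
 42  010111001111→0 (0)
 43  101110011110→1 (0)
 44  011100111100→0 (0)
 45  111001111000→1 (1)
 46  110011110001→1 (0)
 47  100111100010→1 (1)
 48  001111000101→0 (1)
 49  011110001011→0 (0)
 50  111100010110→1 (0)
 51  111000101100→1 (1)
 52  110001011001→1 (0)
 53  100010110010→1 (1)
 54  000101100101→0 (1)
 55  001011001011→0 (1)
 56  010110010111→0 (0)
 57  101100101110→1 (0)
 58  011001011100→0 (1)
 59  110010111001→1 (0)
 60  100101110010→1 (0)
 61  001011100100→0 (0)
 62  010111001000→0 (0)
 63  101110010000→1 (0)
 64  011100100000→0 (0)
 65  111001000000→1 (0)
 66  110010000000→1 (1)
 67  100100000001→1 (1)
 68  001000000011→0 (0)
 69  010000000110→0 (1)
 70  100000001101→1 (1)
 71  000000011011→0 (0)
 72  000000110110→0 (1)
 73  000001101101→0 (1)
 74  000011011011→0 (1)
 75  000110110111→0 (0)
 76  001101101110→0 (1)
 77  011011011101→0 (0)
 78  110110111010→1 (0)
 79  101101110100→1 (0)
 80  011011101000→0 (1)
 81  110111010001→1 (1)
 82  101110100011→1 (1)
 83  011101000111→0 (1)
 84  111010001111→1 (1)
 85  110100011111→1 (0)
 86  101000111110→1 (0)
 87  010001111100→0 (0)
 88  100011111000→1 (1)
 89  000111110001→0 (0)
 90  001111100010→0 (0)
 91  011111000100→0 (0)
 92  111110001000→1 (1)
 93  111100010001→1 (0)
 94  111000100010→1 (1)
 95  110001000101→1 (0)
 96  100010001010→1 (0)
 97  000100010100→0 (0)
 98  001000101000→0 (1)
 99  010001010001→0 (1)
100  100010100011→1 (1)
101  000101000111→0 (0)
102  001010001110→0 (1)
103  010100011101→0 (1)
104  101000111011→1 (0)
105  010001110110→0 (0)
106  100011101100→1 (1)
107  000111011001→0 (1)
108  001110110011→0 (0)
109  011101100110→0 (0)
110  111011001100→1 (1)
111  110110011001→1 (1)
112  101100110011→1 (0)
113  011001100110→0 (0)
114  110011001100→1 (1)
115  100110011001→1 (0)
116  001100110010→0 (1)
117  011001100101→0 (0)
118  110011001010→1 (1)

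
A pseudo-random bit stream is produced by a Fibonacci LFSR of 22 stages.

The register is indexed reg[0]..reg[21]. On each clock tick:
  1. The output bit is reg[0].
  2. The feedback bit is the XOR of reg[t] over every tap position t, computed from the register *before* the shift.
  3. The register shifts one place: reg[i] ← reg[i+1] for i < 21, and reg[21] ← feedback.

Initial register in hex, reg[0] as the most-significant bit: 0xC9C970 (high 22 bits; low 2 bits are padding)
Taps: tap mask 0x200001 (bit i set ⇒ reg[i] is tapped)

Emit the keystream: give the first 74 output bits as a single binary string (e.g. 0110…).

tick  register→output (feedback)
  0  1100100111001001011100→1 (1)
  1  1001001110010010111001→1 (0)
  2  0010011100100101110010→0 (0)
  3  0100111001001011100100→0 (0)
  4  1001110010010111001000→1 (1)
  5  0011100100101110010001→0 (1)
  6  0111001001011100100011→0 (1)
  7  1110010010111001000111→1 (0)
  8  1100100101110010001110→1 (1)
  9  1001001011100100011101→1 (0)
 10  0010010111001000111010→0 (0)
 11  0100101110010001110100→0 (0)
 12  1001011100100011101000→1 (1)
 13  0010111001000111010001→0 (1)
 14  0101110010001110100011→0 (1)
 15  1011100100011101000111→1 (0)
 16  0111001000111010001110→0 (0)
 17  1110010001110100011100→1 (1)
 18  1100100011101000111001→1 (0)
 19  1001000111010001110010→1 (1)
 20  0010001110100011100101→0 (1)
 21  0100011101000111001011→0 (1)
 22  1000111010001110010111→1 (0)
 23  0001110100011100101110→0 (0)
 24  0011101000111001011100→0 (0)
 25  0111010001110010111000→0 (0)
 26  1110100011100101110000→1 (1)
 27  1101000111001011100001→1 (0)
 28  1010001110010111000010→1 (1)
 29  0100011100101110000101→0 (1)
 30  1000111001011100001011→1 (0)
 31  0001110010111000010110→0 (0)
 32  0011100101110000101100→0 (0)
 33  0111001011100001011000→0 (0)
 34  1110010111000010110000→1 (1)
 35  1100101110000101100001→1 (0)
 36  1001011100001011000010→1 (1)
 37  0010111000010110000101→0 (1)
 38  0101110000101100001011→0 (1)
 39  1011100001011000010111→1 (0)
 40  0111000010110000101110→0 (0)
 41  1110000101100001011100→1 (1)
 42  1100001011000010111001→1 (0)
 43  1000010110000101110010→1 (1)
 44  0000101100001011100101→0 (1)
 45  0001011000010111001011→0 (1)
 46  0010110000101110010111→0 (1)
 47  0101100001011100101111→0 (1)
 48  1011000010111001011111→1 (0)
 49  0110000101110010111110→0 (0)
 50  1100001011100101111100→1 (1)
 51  1000010111001011111001→1 (0)
 52  0000101110010111110010→0 (0)
 53  0001011100101111100100→0 (0)
 54  0010111001011111001000→0 (0)
 55  0101110010111110010000→0 (0)
 56  1011100101111100100000→1 (1)
 57  0111001011111001000001→0 (1)
 58  1110010111110010000011→1 (0)
 59  1100101111100100000110→1 (1)
 60  1001011111001000001101→1 (0)
 61  0010111110010000011010→0 (0)
 62  0101111100100000110100→0 (0)
 63  1011111001000001101000→1 (1)
 64  0111110010000011010001→0 (1)
 65  1111100100000110100011→1 (0)
 66  1111001000001101000110→1 (1)
 67  1110010000011010001101→1 (0)
 68  1100100000110100011010→1 (1)
 69  1001000001101000110101→1 (0)
 70  0010000011010001101010→0 (0)
 71  0100000110100011010100→0 (0)
 72  1000001101000110101000→1 (1)
 73  0000011010001101010001→0 (1)

11001001110010010111001000111010001110010111000010110000101110010111110010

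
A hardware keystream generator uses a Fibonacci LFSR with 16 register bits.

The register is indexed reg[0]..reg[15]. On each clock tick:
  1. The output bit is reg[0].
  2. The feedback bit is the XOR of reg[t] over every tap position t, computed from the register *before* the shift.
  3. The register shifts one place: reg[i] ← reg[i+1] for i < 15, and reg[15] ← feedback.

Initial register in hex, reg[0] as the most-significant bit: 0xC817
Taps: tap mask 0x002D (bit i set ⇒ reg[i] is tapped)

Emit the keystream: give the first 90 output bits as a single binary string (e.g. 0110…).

k : reg_k → out_k, fb_k
0: 1100100000010111 → 1, fb=1
1: 1001000000101111 → 1, fb=0
2: 0010000001011110 → 0, fb=1
3: 0100000010111101 → 0, fb=0
4: 1000000101111010 → 1, fb=1
5: 0000001011110101 → 0, fb=0
6: 0000010111101010 → 0, fb=1
7: 0000101111010101 → 0, fb=0
8: 0001011110101010 → 0, fb=0
9: 0010111101010100 → 0, fb=0
10: 0101111010101000 → 0, fb=0
11: 1011110101010000 → 1, fb=0
12: 0111101010100000 → 0, fb=0
13: 1111010101000000 → 1, fb=0
14: 1110101010000000 → 1, fb=0
15: 1101010100000000 → 1, fb=1
16: 1010101000000001 → 1, fb=0
17: 0101010000000010 → 0, fb=0
18: 1010100000000100 → 1, fb=0
19: 0101000000001000 → 0, fb=1
20: 1010000000010001 → 1, fb=0
21: 0100000000100010 → 0, fb=0
22: 1000000001000100 → 1, fb=1
23: 0000000010001001 → 0, fb=0
24: 0000000100010010 → 0, fb=0
25: 0000001000100100 → 0, fb=0
26: 0000010001001000 → 0, fb=1
27: 0000100010010001 → 0, fb=0
28: 0001000100100010 → 0, fb=1
29: 0010001001000101 → 0, fb=1
30: 0100010010001011 → 0, fb=1
31: 1000100100010111 → 1, fb=1
32: 0001001000101111 → 0, fb=1
33: 0010010001011111 → 0, fb=0
34: 0100100010111110 → 0, fb=0
35: 1001000101111100 → 1, fb=0
36: 0010001011111000 → 0, fb=1
37: 0100010111110001 → 0, fb=1
38: 1000101111100011 → 1, fb=1
39: 0001011111000111 → 0, fb=0
40: 0010111110001110 → 0, fb=0
41: 0101111100011100 → 0, fb=0
42: 1011111000111000 → 1, fb=0
43: 0111110001110000 → 0, fb=1
44: 1111100011100001 → 1, fb=1
45: 1111000111000011 → 1, fb=1
46: 1110001110000111 → 1, fb=0
47: 1100011100001110 → 1, fb=0
48: 1000111000011100 → 1, fb=0
49: 0001110000111000 → 0, fb=0
50: 0011100001110000 → 0, fb=0
51: 0111000011100000 → 0, fb=0
52: 1110000111000000 → 1, fb=0
53: 1100001110000000 → 1, fb=1
54: 1000011100000001 → 1, fb=0
55: 0000111000000010 → 0, fb=1
56: 0001110000000101 → 0, fb=0
57: 0011100000001010 → 0, fb=0
58: 0111000000010100 → 0, fb=0
59: 1110000000101000 → 1, fb=0
60: 1100000001010000 → 1, fb=1
61: 1000000010100001 → 1, fb=1
62: 0000000101000011 → 0, fb=0
63: 0000001010000110 → 0, fb=0
64: 0000010100001100 → 0, fb=1
65: 0000101000011001 → 0, fb=0
66: 0001010000110010 → 0, fb=0
67: 0010100001100100 → 0, fb=1
68: 0101000011001001 → 0, fb=1
69: 1010000110010011 → 1, fb=0
70: 0100001100100110 → 0, fb=0
71: 1000011001001100 → 1, fb=0
72: 0000110010011000 → 0, fb=1
73: 0001100100110001 → 0, fb=1
74: 0011001001100011 → 0, fb=0
75: 0110010011000110 → 0, fb=0
76: 1100100110001100 → 1, fb=1
77: 1001001100011001 → 1, fb=0
78: 0010011000110010 → 0, fb=0
79: 0100110001100100 → 0, fb=1
80: 1001100011001001 → 1, fb=0
81: 0011000110010010 → 0, fb=0
82: 0110001100100100 → 0, fb=1
83: 1100011001001001 → 1, fb=0
84: 1000110010010010 → 1, fb=0
85: 0001100100100100 → 0, fb=1
86: 0011001001001001 → 0, fb=0
87: 0110010010010010 → 0, fb=0
88: 1100100100100100 → 1, fb=1
89: 1001001001001001 → 1, fb=0

110010000001011110101010000000010001001000101111100011100001110000000101000011001001100011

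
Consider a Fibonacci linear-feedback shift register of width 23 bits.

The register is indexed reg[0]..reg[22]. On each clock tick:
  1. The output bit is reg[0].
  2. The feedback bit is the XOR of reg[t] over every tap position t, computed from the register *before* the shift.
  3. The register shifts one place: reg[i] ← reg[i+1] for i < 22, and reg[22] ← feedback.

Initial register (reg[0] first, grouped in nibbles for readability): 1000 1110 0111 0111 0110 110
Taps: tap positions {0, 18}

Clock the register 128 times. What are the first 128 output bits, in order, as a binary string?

10001110011101110110110001111111000101100110101110100011001101010111110010100011011100010111001011010000011000011110101011110111

k : reg_k → out_k, fb_k
0: 10001110011101110110110 → 1, fb=0
1: 00011100111011101101100 → 0, fb=0
2: 00111001110111011011000 → 0, fb=1
3: 01110011101110110110001 → 0, fb=1
4: 11100111011101101100011 → 1, fb=1
5: 11001110111011011000111 → 1, fb=1
6: 10011101110110110001111 → 1, fb=1
7: 00111011101101100011111 → 0, fb=1
8: 01110111011011000111111 → 0, fb=1
9: 11101110110110001111111 → 1, fb=0
10: 11011101101100011111110 → 1, fb=0
11: 10111011011000111111100 → 1, fb=0
12: 01110110110001111111000 → 0, fb=1
13: 11101101100011111110001 → 1, fb=0
14: 11011011000111111100010 → 1, fb=1
15: 10110110001111111000101 → 1, fb=1
16: 01101100011111110001011 → 0, fb=0
17: 11011000111111100010110 → 1, fb=0
18: 10110001111111000101100 → 1, fb=1
19: 01100011111110001011001 → 0, fb=1
20: 11000111111100010110011 → 1, fb=0
21: 10001111111000101100110 → 1, fb=1
22: 00011111110001011001101 → 0, fb=0
23: 00111111100010110011010 → 0, fb=1
24: 01111111000101100110101 → 0, fb=1
25: 11111110001011001101011 → 1, fb=1
26: 11111100010110011010111 → 1, fb=0
27: 11111000101100110101110 → 1, fb=1
28: 11110001011001101011101 → 1, fb=0
29: 11100010110011010111010 → 1, fb=0
30: 11000101100110101110100 → 1, fb=0
31: 10001011001101011101000 → 1, fb=1
32: 00010110011010111010001 → 0, fb=1
33: 00101100110101110100011 → 0, fb=0
34: 01011001101011101000110 → 0, fb=0
35: 10110011010111010001100 → 1, fb=1
36: 01100110101110100011001 → 0, fb=1
37: 11001101011101000110011 → 1, fb=0
38: 10011010111010001100110 → 1, fb=1
39: 00110101110100011001101 → 0, fb=0
40: 01101011101000110011010 → 0, fb=1
41: 11010111010001100110101 → 1, fb=0
42: 10101110100011001101010 → 1, fb=1
43: 01011101000110011010101 → 0, fb=1
44: 10111010001100110101011 → 1, fb=1
45: 01110100011001101010111 → 0, fb=1
46: 11101000110011010101111 → 1, fb=1
47: 11010001100110101011111 → 1, fb=0
48: 10100011001101010111110 → 1, fb=0
49: 01000110011010101111100 → 0, fb=1
50: 10001100110101011111001 → 1, fb=0
51: 00011001101010111110010 → 0, fb=1
52: 00110011010101111100101 → 0, fb=0
53: 01100110101011111001010 → 0, fb=0
54: 11001101010111110010100 → 1, fb=0
55: 10011010101111100101000 → 1, fb=1
56: 00110101011111001010001 → 0, fb=1
57: 01101010111110010100011 → 0, fb=0
58: 11010101111100101000110 → 1, fb=1
59: 10101011111001010001101 → 1, fb=1
60: 01010111110010100011011 → 0, fb=1
61: 10101111100101000110111 → 1, fb=0
62: 01011111001010001101110 → 0, fb=0
63: 10111110010100011011100 → 1, fb=0
64: 01111100101000110111000 → 0, fb=1
65: 11111001010001101110001 → 1, fb=0
66: 11110010100011011100010 → 1, fb=1
67: 11100101000110111000101 → 1, fb=1
68: 11001010001101110001011 → 1, fb=1
69: 10010100011011100010111 → 1, fb=0
70: 00101000110111000101110 → 0, fb=0
71: 01010001101110001011100 → 0, fb=1
72: 10100011011100010111001 → 1, fb=0
73: 01000110111000101110010 → 0, fb=1
74: 10001101110001011100101 → 1, fb=1
75: 00011011100010111001011 → 0, fb=0
76: 00110111000101110010110 → 0, fb=1
77: 01101110001011100101101 → 0, fb=0
78: 11011100010111001011010 → 1, fb=0
79: 10111000101110010110100 → 1, fb=0
80: 01110001011100101101000 → 0, fb=0
81: 11100010111001011010000 → 1, fb=0
82: 11000101110010110100000 → 1, fb=1
83: 10001011100101101000001 → 1, fb=1
84: 00010111001011010000011 → 0, fb=0
85: 00101110010110100000110 → 0, fb=0
86: 01011100101101000001100 → 0, fb=0
87: 10111001011010000011000 → 1, fb=0
88: 01110010110100000110000 → 0, fb=1
89: 11100101101000001100001 → 1, fb=1
90: 11001011010000011000011 → 1, fb=1
91: 10010110100000110000111 → 1, fb=1
92: 00101101000001100001111 → 0, fb=0
93: 01011010000011000011110 → 0, fb=1
94: 10110100000110000111101 → 1, fb=0
95: 01101000001100001111010 → 0, fb=1
96: 11010000011000011110101 → 1, fb=0
97: 10100000110000111101010 → 1, fb=1
98: 01000001100001111010101 → 0, fb=1
99: 10000011000011110101011 → 1, fb=1
100: 00000110000111101010111 → 0, fb=1
101: 00001100001111010101111 → 0, fb=0
102: 00011000011110101011110 → 0, fb=1
103: 00110000111101010111101 → 0, fb=1
104: 01100001111010101111011 → 0, fb=1
105: 11000011110101011110111 → 1, fb=0
106: 10000111101010111101110 → 1, fb=1
107: 00001111010101111011101 → 0, fb=1
108: 00011110101011110111011 → 0, fb=1
109: 00111101010111101110111 → 0, fb=1
110: 01111010101111011101111 → 0, fb=0
111: 11110101011110111011110 → 1, fb=0
112: 11101010111101110111100 → 1, fb=0
113: 11010101111011101111000 → 1, fb=0
114: 10101011110111011110000 → 1, fb=0
115: 01010111101110111100000 → 0, fb=0
116: 10101111011101111000000 → 1, fb=1
117: 01011110111011110000001 → 0, fb=0
118: 10111101110111100000010 → 1, fb=1
119: 01111011101111000000101 → 0, fb=0
120: 11110111011110000001010 → 1, fb=1
121: 11101110111100000010101 → 1, fb=0
122: 11011101111000000101010 → 1, fb=1
123: 10111011110000001010101 → 1, fb=0
124: 01110111100000010101010 → 0, fb=0
125: 11101111000000101010100 → 1, fb=0
126: 11011110000001010101000 → 1, fb=1
127: 10111100000010101010001 → 1, fb=0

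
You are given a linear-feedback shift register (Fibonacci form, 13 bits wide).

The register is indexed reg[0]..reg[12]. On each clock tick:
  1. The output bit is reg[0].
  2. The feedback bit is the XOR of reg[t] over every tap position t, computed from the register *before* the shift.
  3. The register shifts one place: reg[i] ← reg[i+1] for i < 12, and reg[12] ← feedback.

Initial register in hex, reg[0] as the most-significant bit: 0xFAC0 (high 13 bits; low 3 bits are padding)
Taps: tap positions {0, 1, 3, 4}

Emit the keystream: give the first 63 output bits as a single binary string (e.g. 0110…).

step | reg (before) | out | fb
   0 | 1111101011000 | 1 | 0
   1 | 1111010110000 | 1 | 1
   2 | 1110101100001 | 1 | 1
   3 | 1101011000011 | 1 | 1
   4 | 1010110000111 | 1 | 0
   5 | 0101100001110 | 0 | 1
   6 | 1011000011101 | 1 | 0
   7 | 0110000111010 | 0 | 1
   8 | 1100001110101 | 1 | 0
   9 | 1000011101010 | 1 | 1
  10 | 0000111010101 | 0 | 1
  11 | 0001110101011 | 0 | 0
  12 | 0011101010110 | 0 | 0
  13 | 0111010101100 | 0 | 0
  14 | 1110101011000 | 1 | 1
  15 | 1101010110001 | 1 | 1
  16 | 1010101100011 | 1 | 0
  17 | 0101011000110 | 0 | 0
  18 | 1010110001100 | 1 | 0
  19 | 0101100011000 | 0 | 1
  20 | 1011000110001 | 1 | 0
  21 | 0110001100010 | 0 | 1
  22 | 1100011000101 | 1 | 0
  23 | 1000110001010 | 1 | 0
  24 | 0001100010100 | 0 | 0
  25 | 0011000101000 | 0 | 1
  26 | 0110001010001 | 0 | 1
  27 | 1100010100011 | 1 | 0
  28 | 1000101000110 | 1 | 0
  29 | 0001010001100 | 0 | 1
  30 | 0010100011001 | 0 | 1
  31 | 0101000110011 | 0 | 0
  32 | 1010001100110 | 1 | 1
  33 | 0100011001101 | 0 | 1
  34 | 1000110011011 | 1 | 0
  35 | 0001100110110 | 0 | 0
  36 | 0011001101100 | 0 | 1
  37 | 0110011011001 | 0 | 1
  38 | 1100110110011 | 1 | 1
  39 | 1001101100111 | 1 | 1
  40 | 0011011001111 | 0 | 1
  41 | 0110110011111 | 0 | 0
  42 | 1101100111110 | 1 | 0
  43 | 1011001111100 | 1 | 0
  44 | 0110011111000 | 0 | 1
  45 | 1100111110001 | 1 | 1
  46 | 1001111100011 | 1 | 1
  47 | 0011111000111 | 0 | 0
  48 | 0111110001110 | 0 | 1
  49 | 1111100011101 | 1 | 0
  50 | 1111000111010 | 1 | 1
  51 | 1110001110101 | 1 | 0
  52 | 1100011101010 | 1 | 0
  53 | 1000111010100 | 1 | 0
  54 | 0001110101000 | 0 | 0
  55 | 0011101010000 | 0 | 0
  56 | 0111010100000 | 0 | 0
  57 | 1110101000000 | 1 | 1
  58 | 1101010000001 | 1 | 1
  59 | 1010100000011 | 1 | 0
  60 | 0101000000110 | 0 | 0
  61 | 1010000001100 | 1 | 1
  62 | 0100000011001 | 0 | 1

111110101100001110101011000110001010001100110110011111000111010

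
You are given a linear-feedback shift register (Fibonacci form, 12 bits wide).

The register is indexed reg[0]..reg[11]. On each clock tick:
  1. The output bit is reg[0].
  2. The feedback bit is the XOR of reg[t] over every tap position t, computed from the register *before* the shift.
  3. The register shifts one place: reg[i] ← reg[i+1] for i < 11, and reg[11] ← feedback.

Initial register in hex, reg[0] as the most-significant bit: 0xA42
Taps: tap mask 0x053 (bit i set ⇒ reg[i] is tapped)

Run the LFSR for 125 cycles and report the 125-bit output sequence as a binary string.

10100100001010100100010010111010100011000100010000011000101110001100011101001110111010000111101000011010100100100010000111000

tick  register→output (feedback)
  0  101001000010→1 (1)
  1  010010000101→0 (0)
  2  100100001010→1 (1)
  3  001000010101→0 (0)
  4  010000101010→0 (0)
  5  100001010100→1 (1)
  6  000010101001→0 (0)
  7  000101010010→0 (0)
  8  001010100100→0 (0)
  9  010101001000→0 (1)
 10  101010010001→1 (0)
 11  010100100010→0 (0)
 12  101001000100→1 (1)
 13  010010001001→0 (0)
 14  100100010010→1 (1)
 15  001000100101→0 (1)
 16  010001001011→0 (1)
 17  100010010111→1 (0)
 18  000100101110→0 (1)
 19  001001011101→0 (0)
 20  010010111010→0 (1)
 21  100101110101→1 (0)
 22  001011101010→0 (0)
 23  010111010100→0 (0)
 24  101110101000→1 (1)
 25  011101010001→0 (1)
 26  111010100011→1 (0)
 27  110101000110→1 (0)
 28  101010001100→1 (0)
 29  010100011000→0 (1)
 30  101000110001→1 (0)
 31  010001100010→0 (0)
 32  100011000100→1 (0)
 33  000110001000→0 (1)
 34  001100010001→0 (0)
 35  011000100010→0 (0)
 36  110001000100→1 (0)
 37  100010001000→1 (0)
 38  000100010000→0 (0)
 39  001000100000→0 (1)
 40  010001000001→0 (1)
 41  100010000011→1 (0)
 42  000100000110→0 (0)
 43  001000001100→0 (0)
 44  010000011000→0 (1)
 45  100000110001→1 (0)
 46  000001100010→0 (1)
 47  000011000101→0 (1)
 48  000110001011→0 (1)
 49  001100010111→0 (0)
 50  011000101110→0 (0)
 51  110001011100→1 (0)
 52  100010111000→1 (1)
 53  000101110001→0 (1)
 54  001011100011→0 (0)
 55  010111000110→0 (0)
 56  101110001100→1 (0)
 57  011100011000→0 (1)
 58  111000110001→1 (1)
 59  110001100011→1 (1)
 60  100011000111→1 (0)
 61  000110001110→0 (1)
 62  001100011101→0 (0)
 63  011000111010→0 (0)
 64  110001110100→1 (1)
 65  100011101001→1 (1)
 66  000111010011→0 (1)
 67  001110100111→0 (0)
 68  011101001110→0 (1)
 69  111010011101→1 (1)
 70  110100111011→1 (1)
 71  101001110111→1 (0)
 72  010011101110→0 (1)
 73  100111011101→1 (0)
 74  001110111010→0 (0)
 75  011101110100→0 (0)
 76  111011101000→1 (0)
 77  110111010000→1 (1)
 78  101110100001→1 (1)
 79  011101000011→0 (1)
 80  111010000111→1 (1)
 81  110100001111→1 (0)
 82  101000011110→1 (1)
 83  010000111101→0 (0)
 84  100001111010→1 (0)
 85  000011110100→0 (0)
 86  000111101000→0 (0)
 87  001111010000→0 (1)
 88  011110100001→0 (1)
 89  111101000011→1 (0)
 90  111010000110→1 (1)
 91  110100001101→1 (0)
 92  101000011010→1 (1)
 93  010000110101→0 (0)
 94  100001101010→1 (0)
 95  000011010100→0 (1)
 96  000110101001→0 (0)
 97  001101010010→0 (0)
 98  011010100100→0 (1)
 99  110101001001→1 (0)
100  101010010010→1 (0)
101  010100100100→0 (0)
102  101001001000→1 (1)
103  010010010001→0 (0)
104  100100100010→1 (0)
105  001001000100→0 (0)
106  010010001000→0 (0)
107  100100010000→1 (1)
108  001000100001→0 (1)
109  010001000011→0 (1)
110  100010000111→1 (0)
111  000100001110→0 (0)
112  001000011100→0 (0)
113  010000111000→0 (0)
114  100001110000→1 (0)
115  000011100000→0 (0)
116  000111000000→0 (1)
117  001110000001→0 (1)
118  011100000011→0 (1)
119  111000000111→1 (0)
120  110000001110→1 (0)
121  100000011100→1 (1)
122  000000111001→0 (1)
123  000001110011→0 (1)
124  000011100111→0 (0)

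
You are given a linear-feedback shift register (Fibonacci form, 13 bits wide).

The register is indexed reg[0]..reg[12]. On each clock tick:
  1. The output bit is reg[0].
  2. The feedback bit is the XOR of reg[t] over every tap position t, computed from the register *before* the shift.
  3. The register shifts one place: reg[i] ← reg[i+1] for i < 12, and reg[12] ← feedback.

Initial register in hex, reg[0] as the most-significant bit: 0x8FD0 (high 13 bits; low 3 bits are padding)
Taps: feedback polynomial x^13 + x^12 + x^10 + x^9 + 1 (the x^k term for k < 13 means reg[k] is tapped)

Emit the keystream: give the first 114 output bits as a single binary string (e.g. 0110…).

100011111101001000010110001001000101010010101001111110010101111010100111101011000101110111111100110100001010111011

k : reg_k → out_k, fb_k
0: 1000111111010 → 1, fb=0
1: 0001111110100 → 0, fb=1
2: 0011111101001 → 0, fb=0
3: 0111111010010 → 0, fb=0
4: 1111110100100 → 1, fb=0
5: 1111101001000 → 1, fb=0
6: 1111010010000 → 1, fb=1
7: 1110100100001 → 1, fb=0
8: 1101001000010 → 1, fb=1
9: 1010010000101 → 1, fb=1
10: 0100100001011 → 0, fb=0
11: 1001000010110 → 1, fb=0
12: 0010000101100 → 0, fb=0
13: 0100001011000 → 0, fb=1
14: 1000010110001 → 1, fb=0
15: 0000101100010 → 0, fb=0
16: 0001011000100 → 0, fb=1
17: 0010110001001 → 0, fb=0
18: 0101100010010 → 0, fb=0
19: 1011000100100 → 1, fb=0
20: 0110001001000 → 0, fb=1
21: 1100010010001 → 1, fb=0
22: 1000100100010 → 1, fb=1
23: 0001001000101 → 0, fb=0
24: 0010010001010 → 0, fb=1
25: 0100100010101 → 0, fb=0
26: 1001000101010 → 1, fb=0
27: 0010001010100 → 0, fb=1
28: 0100010101001 → 0, fb=0
29: 1000101010010 → 1, fb=1
30: 0001010100101 → 0, fb=0
31: 0010101001010 → 0, fb=1
32: 0101010010101 → 0, fb=0
33: 1010100101010 → 1, fb=0
34: 0101001010100 → 0, fb=1
35: 1010010101001 → 1, fb=1
36: 0100101010011 → 0, fb=1
37: 1001010100111 → 1, fb=1
38: 0010101001111 → 0, fb=1
39: 0101010011111 → 0, fb=1
40: 1010100111111 → 1, fb=0
41: 0101001111110 → 0, fb=0
42: 1010011111100 → 1, fb=1
43: 0100111111001 → 0, fb=0
44: 1001111110010 → 1, fb=1
45: 0011111100101 → 0, fb=0
46: 0111111001010 → 0, fb=1
47: 1111110010101 → 1, fb=1
48: 1111100101011 → 1, fb=1
49: 1111001010111 → 1, fb=1
50: 1110010101111 → 1, fb=0
51: 1100101011110 → 1, fb=1
52: 1001010111101 → 1, fb=0
53: 0010101111010 → 0, fb=1
54: 0101011110101 → 0, fb=0
55: 1010111101010 → 1, fb=0
56: 0101111010100 → 0, fb=1
57: 1011110101001 → 1, fb=1
58: 0111101010011 → 0, fb=1
59: 1111010100111 → 1, fb=1
60: 1110101001111 → 1, fb=0
61: 1101010011110 → 1, fb=1
62: 1010100111101 → 1, fb=0
63: 0101001111010 → 0, fb=1
64: 1010011110101 → 1, fb=1
65: 0100111101011 → 0, fb=0
66: 1001111010110 → 1, fb=0
67: 0011110101100 → 0, fb=0
68: 0111101011000 → 0, fb=1
69: 1111010110001 → 1, fb=0
70: 1110101100010 → 1, fb=1
71: 1101011000101 → 1, fb=1
72: 1010110001011 → 1, fb=1
73: 0101100010111 → 0, fb=0
74: 1011000101110 → 1, fb=1
75: 0110001011101 → 0, fb=1
76: 1100010111011 → 1, fb=1
77: 1000101110111 → 1, fb=1
78: 0001011101111 → 0, fb=1
79: 0010111011111 → 0, fb=1
80: 0101110111111 → 0, fb=1
81: 1011101111111 → 1, fb=0
82: 0111011111110 → 0, fb=0
83: 1110111111100 → 1, fb=1
84: 1101111111001 → 1, fb=1
85: 1011111110011 → 1, fb=0
86: 0111111100110 → 0, fb=1
87: 1111111001101 → 1, fb=0
88: 1111110011010 → 1, fb=0
89: 1111100110100 → 1, fb=0
90: 1111001101000 → 1, fb=0
91: 1110011010000 → 1, fb=1
92: 1100110100001 → 1, fb=0
93: 1001101000010 → 1, fb=1
94: 0011010000101 → 0, fb=0
95: 0110100001010 → 0, fb=1
96: 1101000010101 → 1, fb=1
97: 1010000101011 → 1, fb=1
98: 0100001010111 → 0, fb=0
99: 1000010101110 → 1, fb=1
100: 0000101011101 → 0, fb=1
101: 0001010111011 → 0, fb=0
102: 0010101110110 → 0, fb=1
103: 0101011101101 → 0, fb=1
104: 1010111011011 → 1, fb=1
105: 0101110110111 → 0, fb=0
106: 1011101101110 → 1, fb=1
107: 0111011011101 → 0, fb=1
108: 1110110111011 → 1, fb=1
109: 1101101110111 → 1, fb=1
110: 1011011101111 → 1, fb=0
111: 0110111011110 → 0, fb=0
112: 1101110111100 → 1, fb=1
113: 1011101111001 → 1, fb=1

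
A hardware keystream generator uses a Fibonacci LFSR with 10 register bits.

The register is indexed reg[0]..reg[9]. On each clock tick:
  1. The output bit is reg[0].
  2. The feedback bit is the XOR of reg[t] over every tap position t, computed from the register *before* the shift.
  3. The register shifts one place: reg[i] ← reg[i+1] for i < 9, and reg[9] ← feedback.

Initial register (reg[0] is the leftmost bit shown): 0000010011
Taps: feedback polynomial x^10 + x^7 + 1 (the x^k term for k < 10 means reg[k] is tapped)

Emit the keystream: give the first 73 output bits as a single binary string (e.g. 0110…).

0000010011011010011110011010101100001011101101000110000100111111101110001

k : reg_k → out_k, fb_k
0: 0000010011 → 0, fb=0
1: 0000100110 → 0, fb=1
2: 0001001101 → 0, fb=1
3: 0010011011 → 0, fb=0
4: 0100110110 → 0, fb=1
5: 1001101101 → 1, fb=0
6: 0011011010 → 0, fb=0
7: 0110110100 → 0, fb=1
8: 1101101001 → 1, fb=1
9: 1011010011 → 1, fb=1
10: 0110100111 → 0, fb=1
11: 1101001111 → 1, fb=0
12: 1010011110 → 1, fb=0
13: 0100111100 → 0, fb=1
14: 1001111001 → 1, fb=1
15: 0011110011 → 0, fb=0
16: 0111100110 → 0, fb=1
17: 1111001101 → 1, fb=0
18: 1110011010 → 1, fb=1
19: 1100110101 → 1, fb=0
20: 1001101010 → 1, fb=1
21: 0011010101 → 0, fb=1
22: 0110101011 → 0, fb=0
23: 1101010110 → 1, fb=0
24: 1010101100 → 1, fb=0
25: 0101011000 → 0, fb=0
26: 1010110000 → 1, fb=1
27: 0101100001 → 0, fb=0
28: 1011000010 → 1, fb=1
29: 0110000101 → 0, fb=1
30: 1100001011 → 1, fb=1
31: 1000010111 → 1, fb=0
32: 0000101110 → 0, fb=1
33: 0001011101 → 0, fb=1
34: 0010111011 → 0, fb=0
35: 0101110110 → 0, fb=1
36: 1011101101 → 1, fb=0
37: 0111011010 → 0, fb=0
38: 1110110100 → 1, fb=0
39: 1101101000 → 1, fb=1
40: 1011010001 → 1, fb=1
41: 0110100011 → 0, fb=0
42: 1101000110 → 1, fb=0
43: 1010001100 → 1, fb=0
44: 0100011000 → 0, fb=0
45: 1000110000 → 1, fb=1
46: 0001100001 → 0, fb=0
47: 0011000010 → 0, fb=0
48: 0110000100 → 0, fb=1
49: 1100001001 → 1, fb=1
50: 1000010011 → 1, fb=1
51: 0000100111 → 0, fb=1
52: 0001001111 → 0, fb=1
53: 0010011111 → 0, fb=1
54: 0100111111 → 0, fb=1
55: 1001111111 → 1, fb=0
56: 0011111110 → 0, fb=1
57: 0111111101 → 0, fb=1
58: 1111111011 → 1, fb=1
59: 1111110111 → 1, fb=0
60: 1111101110 → 1, fb=0
61: 1111011100 → 1, fb=0
62: 1110111000 → 1, fb=1
63: 1101110001 → 1, fb=1
64: 1011100011 → 1, fb=1
65: 0111000111 → 0, fb=1
66: 1110001111 → 1, fb=0
67: 1100011110 → 1, fb=0
68: 1000111100 → 1, fb=0
69: 0001111000 → 0, fb=0
70: 0011110000 → 0, fb=0
71: 0111100000 → 0, fb=0
72: 1111000000 → 1, fb=1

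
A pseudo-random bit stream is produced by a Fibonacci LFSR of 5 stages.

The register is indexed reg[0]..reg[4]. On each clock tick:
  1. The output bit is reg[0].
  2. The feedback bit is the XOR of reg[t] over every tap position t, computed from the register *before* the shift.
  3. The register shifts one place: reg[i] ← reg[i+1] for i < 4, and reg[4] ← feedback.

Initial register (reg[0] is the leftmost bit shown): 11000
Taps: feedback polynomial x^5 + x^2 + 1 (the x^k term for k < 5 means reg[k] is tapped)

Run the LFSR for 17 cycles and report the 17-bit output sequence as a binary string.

11000110111010100

tick  register→output (feedback)
  0  11000→1 (1)
  1  10001→1 (1)
  2  00011→0 (0)
  3  00110→0 (1)
  4  01101→0 (1)
  5  11011→1 (1)
  6  10111→1 (0)
  7  01110→0 (1)
  8  11101→1 (0)
  9  11010→1 (1)
 10  10101→1 (0)
 11  01010→0 (0)
 12  10100→1 (0)
 13  01000→0 (0)
 14  10000→1 (1)
 15  00001→0 (0)
 16  00010→0 (0)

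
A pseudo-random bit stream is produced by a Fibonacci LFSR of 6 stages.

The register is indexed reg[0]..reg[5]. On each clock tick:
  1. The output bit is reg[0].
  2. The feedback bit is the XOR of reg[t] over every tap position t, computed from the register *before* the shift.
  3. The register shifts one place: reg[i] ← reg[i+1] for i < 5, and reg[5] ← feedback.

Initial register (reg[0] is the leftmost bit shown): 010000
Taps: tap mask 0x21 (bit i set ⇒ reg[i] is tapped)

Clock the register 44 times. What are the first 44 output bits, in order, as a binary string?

01000001111110101011001101110110100100111000

tick  register→output (feedback)
  0  010000→0 (0)
  1  100000→1 (1)
  2  000001→0 (1)
  3  000011→0 (1)
  4  000111→0 (1)
  5  001111→0 (1)
  6  011111→0 (1)
  7  111111→1 (0)
  8  111110→1 (1)
  9  111101→1 (0)
 10  111010→1 (1)
 11  110101→1 (0)
 12  101010→1 (1)
 13  010101→0 (1)
 14  101011→1 (0)
 15  010110→0 (0)
 16  101100→1 (1)
 17  011001→0 (1)
 18  110011→1 (0)
 19  100110→1 (1)
 20  001101→0 (1)
 21  011011→0 (1)
 22  110111→1 (0)
 23  101110→1 (1)
 24  011101→0 (1)
 25  111011→1 (0)
 26  110110→1 (1)
 27  101101→1 (0)
 28  011010→0 (0)
 29  110100→1 (1)
 30  101001→1 (0)
 31  010010→0 (0)
 32  100100→1 (1)
 33  001001→0 (1)
 34  010011→0 (1)
 35  100111→1 (0)
 36  001110→0 (0)
 37  011100→0 (0)
 38  111000→1 (1)
 39  110001→1 (0)
 40  100010→1 (1)
 41  000101→0 (1)
 42  001011→0 (1)
 43  010111→0 (1)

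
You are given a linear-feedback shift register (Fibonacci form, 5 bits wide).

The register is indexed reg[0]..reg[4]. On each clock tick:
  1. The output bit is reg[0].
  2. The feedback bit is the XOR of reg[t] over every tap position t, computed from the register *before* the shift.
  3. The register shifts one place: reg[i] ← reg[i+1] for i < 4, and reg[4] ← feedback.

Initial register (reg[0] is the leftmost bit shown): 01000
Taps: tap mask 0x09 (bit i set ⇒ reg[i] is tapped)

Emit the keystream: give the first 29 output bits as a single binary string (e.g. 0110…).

01000010101110110001111100110

k : reg_k → out_k, fb_k
0: 01000 → 0, fb=0
1: 10000 → 1, fb=1
2: 00001 → 0, fb=0
3: 00010 → 0, fb=1
4: 00101 → 0, fb=0
5: 01010 → 0, fb=1
6: 10101 → 1, fb=1
7: 01011 → 0, fb=1
8: 10111 → 1, fb=0
9: 01110 → 0, fb=1
10: 11101 → 1, fb=1
11: 11011 → 1, fb=0
12: 10110 → 1, fb=0
13: 01100 → 0, fb=0
14: 11000 → 1, fb=1
15: 10001 → 1, fb=1
16: 00011 → 0, fb=1
17: 00111 → 0, fb=1
18: 01111 → 0, fb=1
19: 11111 → 1, fb=0
20: 11110 → 1, fb=0
21: 11100 → 1, fb=1
22: 11001 → 1, fb=1
23: 10011 → 1, fb=0
24: 00110 → 0, fb=1
25: 01101 → 0, fb=0
26: 11010 → 1, fb=0
27: 10100 → 1, fb=1
28: 01001 → 0, fb=0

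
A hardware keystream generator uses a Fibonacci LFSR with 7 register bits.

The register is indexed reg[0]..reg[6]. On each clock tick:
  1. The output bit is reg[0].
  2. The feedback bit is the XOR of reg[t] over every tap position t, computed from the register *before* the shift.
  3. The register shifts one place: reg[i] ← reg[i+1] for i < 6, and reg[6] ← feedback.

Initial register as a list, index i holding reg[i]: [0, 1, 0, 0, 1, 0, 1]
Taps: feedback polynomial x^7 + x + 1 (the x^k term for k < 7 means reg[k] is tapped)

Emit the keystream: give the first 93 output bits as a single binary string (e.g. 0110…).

step | reg (before) | out | fb
   0 | 0100101 | 0 | 1
   1 | 1001011 | 1 | 1
   2 | 0010111 | 0 | 0
   3 | 0101110 | 0 | 1
   4 | 1011101 | 1 | 1
   5 | 0111011 | 0 | 1
   6 | 1110111 | 1 | 0
   7 | 1101110 | 1 | 0
   8 | 1011100 | 1 | 1
   9 | 0111001 | 0 | 1
  10 | 1110011 | 1 | 0
  11 | 1100110 | 1 | 0
  12 | 1001100 | 1 | 1
  13 | 0011001 | 0 | 0
  14 | 0110010 | 0 | 1
  15 | 1100101 | 1 | 0
  16 | 1001010 | 1 | 1
  17 | 0010101 | 0 | 0
  18 | 0101010 | 0 | 1
  19 | 1010101 | 1 | 1
  20 | 0101011 | 0 | 1
  21 | 1010111 | 1 | 1
  22 | 0101111 | 0 | 1
  23 | 1011111 | 1 | 1
  24 | 0111111 | 0 | 1
  25 | 1111111 | 1 | 0
  26 | 1111110 | 1 | 0
  27 | 1111100 | 1 | 0
  28 | 1111000 | 1 | 0
  29 | 1110000 | 1 | 0
  30 | 1100000 | 1 | 0
  31 | 1000000 | 1 | 1
  32 | 0000001 | 0 | 0
  33 | 0000010 | 0 | 0
  34 | 0000100 | 0 | 0
  35 | 0001000 | 0 | 0
  36 | 0010000 | 0 | 0
  37 | 0100000 | 0 | 1
  38 | 1000001 | 1 | 1
  39 | 0000011 | 0 | 0
  40 | 0000110 | 0 | 0
  41 | 0001100 | 0 | 0
  42 | 0011000 | 0 | 0
  43 | 0110000 | 0 | 1
  44 | 1100001 | 1 | 0
  45 | 1000010 | 1 | 1
  46 | 0000101 | 0 | 0
  47 | 0001010 | 0 | 0
  48 | 0010100 | 0 | 0
  49 | 0101000 | 0 | 1
  50 | 1010001 | 1 | 1
  51 | 0100011 | 0 | 1
  52 | 1000111 | 1 | 1
  53 | 0001111 | 0 | 0
  54 | 0011110 | 0 | 0
  55 | 0111100 | 0 | 1
  56 | 1111001 | 1 | 0
  57 | 1110010 | 1 | 0
  58 | 1100100 | 1 | 0
  59 | 1001000 | 1 | 1
  60 | 0010001 | 0 | 0
  61 | 0100010 | 0 | 1
  62 | 1000101 | 1 | 1
  63 | 0001011 | 0 | 0
  64 | 0010110 | 0 | 0
  65 | 0101100 | 0 | 1
  66 | 1011001 | 1 | 1
  67 | 0110011 | 0 | 1
  68 | 1100111 | 1 | 0
  69 | 1001110 | 1 | 1
  70 | 0011101 | 0 | 0
  71 | 0111010 | 0 | 1
  72 | 1110101 | 1 | 0
  73 | 1101010 | 1 | 0
  74 | 1010100 | 1 | 1
  75 | 0101001 | 0 | 1
  76 | 1010011 | 1 | 1
  77 | 0100111 | 0 | 1
  78 | 1001111 | 1 | 1
  79 | 0011111 | 0 | 0
  80 | 0111110 | 0 | 1
  81 | 1111101 | 1 | 0
  82 | 1111010 | 1 | 0
  83 | 1110100 | 1 | 0
  84 | 1101000 | 1 | 0
  85 | 1010000 | 1 | 1
  86 | 0100001 | 0 | 1
  87 | 1000011 | 1 | 1
  88 | 0000111 | 0 | 0
  89 | 0001110 | 0 | 0
  90 | 0011100 | 0 | 0
  91 | 0111000 | 0 | 1
  92 | 1110001 | 1 | 0

010010111011100110010101011111110000001000001100001010001111001000101100111010100111110100001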